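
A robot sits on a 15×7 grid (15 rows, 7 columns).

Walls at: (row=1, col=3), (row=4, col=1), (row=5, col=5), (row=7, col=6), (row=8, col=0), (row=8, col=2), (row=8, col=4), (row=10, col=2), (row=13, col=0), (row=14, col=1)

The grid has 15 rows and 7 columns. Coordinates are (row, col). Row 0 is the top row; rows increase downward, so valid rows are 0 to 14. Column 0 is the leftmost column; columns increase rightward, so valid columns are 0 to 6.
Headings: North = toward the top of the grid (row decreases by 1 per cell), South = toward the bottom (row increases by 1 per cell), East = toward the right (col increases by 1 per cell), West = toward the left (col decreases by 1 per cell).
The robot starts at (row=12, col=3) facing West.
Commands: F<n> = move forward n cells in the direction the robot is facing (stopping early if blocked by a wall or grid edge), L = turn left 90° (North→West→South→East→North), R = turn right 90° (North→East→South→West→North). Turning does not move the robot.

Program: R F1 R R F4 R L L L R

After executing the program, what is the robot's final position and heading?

Answer: Final position: (row=14, col=3), facing East

Derivation:
Start: (row=12, col=3), facing West
  R: turn right, now facing North
  F1: move forward 1, now at (row=11, col=3)
  R: turn right, now facing East
  R: turn right, now facing South
  F4: move forward 3/4 (blocked), now at (row=14, col=3)
  R: turn right, now facing West
  L: turn left, now facing South
  L: turn left, now facing East
  L: turn left, now facing North
  R: turn right, now facing East
Final: (row=14, col=3), facing East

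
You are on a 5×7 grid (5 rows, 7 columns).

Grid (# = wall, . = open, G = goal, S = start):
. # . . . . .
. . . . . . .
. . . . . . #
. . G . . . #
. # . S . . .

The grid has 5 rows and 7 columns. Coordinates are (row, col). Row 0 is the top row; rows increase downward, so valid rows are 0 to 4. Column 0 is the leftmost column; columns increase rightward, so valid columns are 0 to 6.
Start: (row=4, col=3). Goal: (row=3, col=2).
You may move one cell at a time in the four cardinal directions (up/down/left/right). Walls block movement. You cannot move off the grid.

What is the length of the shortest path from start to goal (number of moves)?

Answer: Shortest path length: 2

Derivation:
BFS from (row=4, col=3) until reaching (row=3, col=2):
  Distance 0: (row=4, col=3)
  Distance 1: (row=3, col=3), (row=4, col=2), (row=4, col=4)
  Distance 2: (row=2, col=3), (row=3, col=2), (row=3, col=4), (row=4, col=5)  <- goal reached here
One shortest path (2 moves): (row=4, col=3) -> (row=4, col=2) -> (row=3, col=2)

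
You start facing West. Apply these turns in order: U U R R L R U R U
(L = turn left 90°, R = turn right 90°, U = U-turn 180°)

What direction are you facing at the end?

Start: West
  U (U-turn (180°)) -> East
  U (U-turn (180°)) -> West
  R (right (90° clockwise)) -> North
  R (right (90° clockwise)) -> East
  L (left (90° counter-clockwise)) -> North
  R (right (90° clockwise)) -> East
  U (U-turn (180°)) -> West
  R (right (90° clockwise)) -> North
  U (U-turn (180°)) -> South
Final: South

Answer: Final heading: South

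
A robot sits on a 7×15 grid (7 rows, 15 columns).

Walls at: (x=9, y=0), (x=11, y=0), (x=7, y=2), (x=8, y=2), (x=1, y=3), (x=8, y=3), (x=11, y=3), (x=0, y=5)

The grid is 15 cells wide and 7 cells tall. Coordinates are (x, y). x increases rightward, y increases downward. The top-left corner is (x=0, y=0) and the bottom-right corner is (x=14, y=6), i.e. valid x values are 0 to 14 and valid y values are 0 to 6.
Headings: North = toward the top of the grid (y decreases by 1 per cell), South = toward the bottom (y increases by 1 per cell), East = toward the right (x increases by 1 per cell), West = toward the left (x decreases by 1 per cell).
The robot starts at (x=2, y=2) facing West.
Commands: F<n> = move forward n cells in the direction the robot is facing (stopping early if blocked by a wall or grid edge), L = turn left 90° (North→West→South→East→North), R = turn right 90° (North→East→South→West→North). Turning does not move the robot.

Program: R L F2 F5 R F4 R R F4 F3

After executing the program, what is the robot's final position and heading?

Answer: Final position: (x=0, y=4), facing South

Derivation:
Start: (x=2, y=2), facing West
  R: turn right, now facing North
  L: turn left, now facing West
  F2: move forward 2, now at (x=0, y=2)
  F5: move forward 0/5 (blocked), now at (x=0, y=2)
  R: turn right, now facing North
  F4: move forward 2/4 (blocked), now at (x=0, y=0)
  R: turn right, now facing East
  R: turn right, now facing South
  F4: move forward 4, now at (x=0, y=4)
  F3: move forward 0/3 (blocked), now at (x=0, y=4)
Final: (x=0, y=4), facing South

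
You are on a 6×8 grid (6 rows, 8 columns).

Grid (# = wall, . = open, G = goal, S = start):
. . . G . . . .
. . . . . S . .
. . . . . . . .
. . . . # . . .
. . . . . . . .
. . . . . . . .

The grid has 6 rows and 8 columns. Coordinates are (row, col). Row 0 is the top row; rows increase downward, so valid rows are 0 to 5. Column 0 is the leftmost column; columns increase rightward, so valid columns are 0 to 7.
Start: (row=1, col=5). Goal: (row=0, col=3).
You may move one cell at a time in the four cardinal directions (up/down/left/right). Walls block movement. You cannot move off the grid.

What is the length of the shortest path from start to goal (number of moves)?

BFS from (row=1, col=5) until reaching (row=0, col=3):
  Distance 0: (row=1, col=5)
  Distance 1: (row=0, col=5), (row=1, col=4), (row=1, col=6), (row=2, col=5)
  Distance 2: (row=0, col=4), (row=0, col=6), (row=1, col=3), (row=1, col=7), (row=2, col=4), (row=2, col=6), (row=3, col=5)
  Distance 3: (row=0, col=3), (row=0, col=7), (row=1, col=2), (row=2, col=3), (row=2, col=7), (row=3, col=6), (row=4, col=5)  <- goal reached here
One shortest path (3 moves): (row=1, col=5) -> (row=1, col=4) -> (row=1, col=3) -> (row=0, col=3)

Answer: Shortest path length: 3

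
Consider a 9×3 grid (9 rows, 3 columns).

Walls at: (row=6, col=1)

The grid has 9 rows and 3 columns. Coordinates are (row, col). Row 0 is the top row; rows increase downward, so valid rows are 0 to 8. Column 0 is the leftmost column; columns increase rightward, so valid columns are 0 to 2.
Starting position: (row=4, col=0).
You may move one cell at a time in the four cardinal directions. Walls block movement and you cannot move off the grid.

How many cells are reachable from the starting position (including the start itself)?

BFS flood-fill from (row=4, col=0):
  Distance 0: (row=4, col=0)
  Distance 1: (row=3, col=0), (row=4, col=1), (row=5, col=0)
  Distance 2: (row=2, col=0), (row=3, col=1), (row=4, col=2), (row=5, col=1), (row=6, col=0)
  Distance 3: (row=1, col=0), (row=2, col=1), (row=3, col=2), (row=5, col=2), (row=7, col=0)
  Distance 4: (row=0, col=0), (row=1, col=1), (row=2, col=2), (row=6, col=2), (row=7, col=1), (row=8, col=0)
  Distance 5: (row=0, col=1), (row=1, col=2), (row=7, col=2), (row=8, col=1)
  Distance 6: (row=0, col=2), (row=8, col=2)
Total reachable: 26 (grid has 26 open cells total)

Answer: Reachable cells: 26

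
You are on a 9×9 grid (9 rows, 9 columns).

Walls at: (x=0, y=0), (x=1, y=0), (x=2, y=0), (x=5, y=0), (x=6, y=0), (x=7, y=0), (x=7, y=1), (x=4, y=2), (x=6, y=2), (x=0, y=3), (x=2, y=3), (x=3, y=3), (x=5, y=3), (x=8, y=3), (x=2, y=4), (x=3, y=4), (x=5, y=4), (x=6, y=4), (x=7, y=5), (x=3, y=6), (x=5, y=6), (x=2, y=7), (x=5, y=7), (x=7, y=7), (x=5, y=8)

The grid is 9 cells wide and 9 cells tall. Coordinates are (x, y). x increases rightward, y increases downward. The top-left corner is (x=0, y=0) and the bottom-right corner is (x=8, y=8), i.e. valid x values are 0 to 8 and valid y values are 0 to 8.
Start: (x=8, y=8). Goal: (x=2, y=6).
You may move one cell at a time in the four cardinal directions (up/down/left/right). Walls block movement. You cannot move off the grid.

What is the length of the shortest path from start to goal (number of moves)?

BFS from (x=8, y=8) until reaching (x=2, y=6):
  Distance 0: (x=8, y=8)
  Distance 1: (x=8, y=7), (x=7, y=8)
  Distance 2: (x=8, y=6), (x=6, y=8)
  Distance 3: (x=8, y=5), (x=7, y=6), (x=6, y=7)
  Distance 4: (x=8, y=4), (x=6, y=6)
  Distance 5: (x=7, y=4), (x=6, y=5)
  Distance 6: (x=7, y=3), (x=5, y=5)
  Distance 7: (x=7, y=2), (x=6, y=3), (x=4, y=5)
  Distance 8: (x=8, y=2), (x=4, y=4), (x=3, y=5), (x=4, y=6)
  Distance 9: (x=8, y=1), (x=4, y=3), (x=2, y=5), (x=4, y=7)
  Distance 10: (x=8, y=0), (x=1, y=5), (x=2, y=6), (x=3, y=7), (x=4, y=8)  <- goal reached here
One shortest path (10 moves): (x=8, y=8) -> (x=7, y=8) -> (x=6, y=8) -> (x=6, y=7) -> (x=6, y=6) -> (x=6, y=5) -> (x=5, y=5) -> (x=4, y=5) -> (x=3, y=5) -> (x=2, y=5) -> (x=2, y=6)

Answer: Shortest path length: 10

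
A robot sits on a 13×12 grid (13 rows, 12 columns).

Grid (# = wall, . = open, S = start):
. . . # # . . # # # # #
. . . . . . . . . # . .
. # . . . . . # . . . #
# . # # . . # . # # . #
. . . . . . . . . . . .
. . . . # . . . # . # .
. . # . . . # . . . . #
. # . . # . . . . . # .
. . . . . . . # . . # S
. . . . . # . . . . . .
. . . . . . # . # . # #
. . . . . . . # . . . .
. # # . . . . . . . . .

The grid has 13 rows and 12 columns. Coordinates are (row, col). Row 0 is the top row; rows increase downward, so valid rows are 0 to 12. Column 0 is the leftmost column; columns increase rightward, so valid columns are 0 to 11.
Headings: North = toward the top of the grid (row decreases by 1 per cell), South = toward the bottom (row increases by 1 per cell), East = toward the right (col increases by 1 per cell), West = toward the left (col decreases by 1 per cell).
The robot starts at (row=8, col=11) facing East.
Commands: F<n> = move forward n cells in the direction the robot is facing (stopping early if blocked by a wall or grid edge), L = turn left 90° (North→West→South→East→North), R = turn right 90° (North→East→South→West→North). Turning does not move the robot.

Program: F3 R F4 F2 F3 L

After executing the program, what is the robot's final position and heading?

Answer: Final position: (row=9, col=11), facing East

Derivation:
Start: (row=8, col=11), facing East
  F3: move forward 0/3 (blocked), now at (row=8, col=11)
  R: turn right, now facing South
  F4: move forward 1/4 (blocked), now at (row=9, col=11)
  F2: move forward 0/2 (blocked), now at (row=9, col=11)
  F3: move forward 0/3 (blocked), now at (row=9, col=11)
  L: turn left, now facing East
Final: (row=9, col=11), facing East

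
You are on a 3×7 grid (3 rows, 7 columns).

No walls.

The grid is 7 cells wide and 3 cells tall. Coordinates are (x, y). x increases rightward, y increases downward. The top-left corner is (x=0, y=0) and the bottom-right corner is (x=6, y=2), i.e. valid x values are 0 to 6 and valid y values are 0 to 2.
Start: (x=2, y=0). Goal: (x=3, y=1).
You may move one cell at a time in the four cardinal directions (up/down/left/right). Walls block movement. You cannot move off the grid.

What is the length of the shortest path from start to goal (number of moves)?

Answer: Shortest path length: 2

Derivation:
BFS from (x=2, y=0) until reaching (x=3, y=1):
  Distance 0: (x=2, y=0)
  Distance 1: (x=1, y=0), (x=3, y=0), (x=2, y=1)
  Distance 2: (x=0, y=0), (x=4, y=0), (x=1, y=1), (x=3, y=1), (x=2, y=2)  <- goal reached here
One shortest path (2 moves): (x=2, y=0) -> (x=3, y=0) -> (x=3, y=1)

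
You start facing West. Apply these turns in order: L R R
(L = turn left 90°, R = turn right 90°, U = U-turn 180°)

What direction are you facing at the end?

Start: West
  L (left (90° counter-clockwise)) -> South
  R (right (90° clockwise)) -> West
  R (right (90° clockwise)) -> North
Final: North

Answer: Final heading: North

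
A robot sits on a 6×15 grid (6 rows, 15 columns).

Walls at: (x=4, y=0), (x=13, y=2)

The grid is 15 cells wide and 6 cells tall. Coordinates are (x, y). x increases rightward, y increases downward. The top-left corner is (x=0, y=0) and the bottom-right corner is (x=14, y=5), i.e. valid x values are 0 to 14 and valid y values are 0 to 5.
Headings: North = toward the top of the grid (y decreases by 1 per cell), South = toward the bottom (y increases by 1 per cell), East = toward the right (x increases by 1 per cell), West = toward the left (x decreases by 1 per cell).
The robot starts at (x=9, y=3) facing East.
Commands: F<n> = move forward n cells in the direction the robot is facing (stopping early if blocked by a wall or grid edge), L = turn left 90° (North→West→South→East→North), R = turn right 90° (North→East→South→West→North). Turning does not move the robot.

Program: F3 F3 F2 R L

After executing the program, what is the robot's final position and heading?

Answer: Final position: (x=14, y=3), facing East

Derivation:
Start: (x=9, y=3), facing East
  F3: move forward 3, now at (x=12, y=3)
  F3: move forward 2/3 (blocked), now at (x=14, y=3)
  F2: move forward 0/2 (blocked), now at (x=14, y=3)
  R: turn right, now facing South
  L: turn left, now facing East
Final: (x=14, y=3), facing East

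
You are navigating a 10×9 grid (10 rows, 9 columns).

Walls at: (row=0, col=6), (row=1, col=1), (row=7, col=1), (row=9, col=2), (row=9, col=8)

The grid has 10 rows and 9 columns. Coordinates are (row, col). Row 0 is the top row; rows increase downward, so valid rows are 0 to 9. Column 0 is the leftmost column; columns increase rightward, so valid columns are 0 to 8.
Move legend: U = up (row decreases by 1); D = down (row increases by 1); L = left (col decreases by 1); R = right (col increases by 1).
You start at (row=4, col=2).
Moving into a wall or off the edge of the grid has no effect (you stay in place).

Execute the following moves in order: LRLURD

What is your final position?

Start: (row=4, col=2)
  L (left): (row=4, col=2) -> (row=4, col=1)
  R (right): (row=4, col=1) -> (row=4, col=2)
  L (left): (row=4, col=2) -> (row=4, col=1)
  U (up): (row=4, col=1) -> (row=3, col=1)
  R (right): (row=3, col=1) -> (row=3, col=2)
  D (down): (row=3, col=2) -> (row=4, col=2)
Final: (row=4, col=2)

Answer: Final position: (row=4, col=2)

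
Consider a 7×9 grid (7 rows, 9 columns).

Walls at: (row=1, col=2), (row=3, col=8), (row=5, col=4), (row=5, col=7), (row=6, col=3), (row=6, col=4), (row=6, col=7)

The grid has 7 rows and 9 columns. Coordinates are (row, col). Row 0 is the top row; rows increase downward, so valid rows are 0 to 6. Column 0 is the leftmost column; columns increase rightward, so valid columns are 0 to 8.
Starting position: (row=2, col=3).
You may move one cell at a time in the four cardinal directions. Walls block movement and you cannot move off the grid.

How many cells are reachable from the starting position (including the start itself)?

BFS flood-fill from (row=2, col=3):
  Distance 0: (row=2, col=3)
  Distance 1: (row=1, col=3), (row=2, col=2), (row=2, col=4), (row=3, col=3)
  Distance 2: (row=0, col=3), (row=1, col=4), (row=2, col=1), (row=2, col=5), (row=3, col=2), (row=3, col=4), (row=4, col=3)
  Distance 3: (row=0, col=2), (row=0, col=4), (row=1, col=1), (row=1, col=5), (row=2, col=0), (row=2, col=6), (row=3, col=1), (row=3, col=5), (row=4, col=2), (row=4, col=4), (row=5, col=3)
  Distance 4: (row=0, col=1), (row=0, col=5), (row=1, col=0), (row=1, col=6), (row=2, col=7), (row=3, col=0), (row=3, col=6), (row=4, col=1), (row=4, col=5), (row=5, col=2)
  Distance 5: (row=0, col=0), (row=0, col=6), (row=1, col=7), (row=2, col=8), (row=3, col=7), (row=4, col=0), (row=4, col=6), (row=5, col=1), (row=5, col=5), (row=6, col=2)
  Distance 6: (row=0, col=7), (row=1, col=8), (row=4, col=7), (row=5, col=0), (row=5, col=6), (row=6, col=1), (row=6, col=5)
  Distance 7: (row=0, col=8), (row=4, col=8), (row=6, col=0), (row=6, col=6)
  Distance 8: (row=5, col=8)
  Distance 9: (row=6, col=8)
Total reachable: 56 (grid has 56 open cells total)

Answer: Reachable cells: 56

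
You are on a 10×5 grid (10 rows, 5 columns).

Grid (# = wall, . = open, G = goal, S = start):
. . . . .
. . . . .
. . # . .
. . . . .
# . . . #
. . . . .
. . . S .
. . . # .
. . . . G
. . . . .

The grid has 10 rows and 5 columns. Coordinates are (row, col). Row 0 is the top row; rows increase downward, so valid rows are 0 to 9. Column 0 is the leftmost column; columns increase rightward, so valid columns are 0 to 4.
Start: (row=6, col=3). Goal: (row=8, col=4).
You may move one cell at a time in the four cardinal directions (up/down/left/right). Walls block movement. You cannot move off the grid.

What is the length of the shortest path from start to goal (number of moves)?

Answer: Shortest path length: 3

Derivation:
BFS from (row=6, col=3) until reaching (row=8, col=4):
  Distance 0: (row=6, col=3)
  Distance 1: (row=5, col=3), (row=6, col=2), (row=6, col=4)
  Distance 2: (row=4, col=3), (row=5, col=2), (row=5, col=4), (row=6, col=1), (row=7, col=2), (row=7, col=4)
  Distance 3: (row=3, col=3), (row=4, col=2), (row=5, col=1), (row=6, col=0), (row=7, col=1), (row=8, col=2), (row=8, col=4)  <- goal reached here
One shortest path (3 moves): (row=6, col=3) -> (row=6, col=4) -> (row=7, col=4) -> (row=8, col=4)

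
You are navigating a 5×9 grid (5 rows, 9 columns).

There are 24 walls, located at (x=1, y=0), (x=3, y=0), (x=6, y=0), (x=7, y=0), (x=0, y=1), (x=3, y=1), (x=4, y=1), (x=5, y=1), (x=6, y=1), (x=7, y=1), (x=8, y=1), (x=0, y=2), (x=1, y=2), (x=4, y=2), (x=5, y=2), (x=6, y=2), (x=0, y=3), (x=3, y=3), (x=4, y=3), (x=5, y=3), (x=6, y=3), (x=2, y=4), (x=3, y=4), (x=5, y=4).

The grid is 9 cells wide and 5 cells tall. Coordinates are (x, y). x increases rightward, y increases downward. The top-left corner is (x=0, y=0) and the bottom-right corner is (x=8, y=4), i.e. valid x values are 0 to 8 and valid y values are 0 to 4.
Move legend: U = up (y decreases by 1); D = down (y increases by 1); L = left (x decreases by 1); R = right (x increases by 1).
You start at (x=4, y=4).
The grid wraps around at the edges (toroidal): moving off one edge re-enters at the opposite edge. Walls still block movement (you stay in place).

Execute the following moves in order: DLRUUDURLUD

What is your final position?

Answer: Final position: (x=4, y=0)

Derivation:
Start: (x=4, y=4)
  D (down): (x=4, y=4) -> (x=4, y=0)
  L (left): blocked, stay at (x=4, y=0)
  R (right): (x=4, y=0) -> (x=5, y=0)
  U (up): blocked, stay at (x=5, y=0)
  U (up): blocked, stay at (x=5, y=0)
  D (down): blocked, stay at (x=5, y=0)
  U (up): blocked, stay at (x=5, y=0)
  R (right): blocked, stay at (x=5, y=0)
  L (left): (x=5, y=0) -> (x=4, y=0)
  U (up): (x=4, y=0) -> (x=4, y=4)
  D (down): (x=4, y=4) -> (x=4, y=0)
Final: (x=4, y=0)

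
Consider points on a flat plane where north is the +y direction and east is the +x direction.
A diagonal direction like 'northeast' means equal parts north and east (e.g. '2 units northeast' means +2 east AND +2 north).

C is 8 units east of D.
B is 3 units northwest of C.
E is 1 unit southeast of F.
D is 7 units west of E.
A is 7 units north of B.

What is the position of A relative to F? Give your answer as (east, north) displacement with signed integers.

Answer: A is at (east=-1, north=9) relative to F.

Derivation:
Place F at the origin (east=0, north=0).
  E is 1 unit southeast of F: delta (east=+1, north=-1); E at (east=1, north=-1).
  D is 7 units west of E: delta (east=-7, north=+0); D at (east=-6, north=-1).
  C is 8 units east of D: delta (east=+8, north=+0); C at (east=2, north=-1).
  B is 3 units northwest of C: delta (east=-3, north=+3); B at (east=-1, north=2).
  A is 7 units north of B: delta (east=+0, north=+7); A at (east=-1, north=9).
Therefore A relative to F: (east=-1, north=9).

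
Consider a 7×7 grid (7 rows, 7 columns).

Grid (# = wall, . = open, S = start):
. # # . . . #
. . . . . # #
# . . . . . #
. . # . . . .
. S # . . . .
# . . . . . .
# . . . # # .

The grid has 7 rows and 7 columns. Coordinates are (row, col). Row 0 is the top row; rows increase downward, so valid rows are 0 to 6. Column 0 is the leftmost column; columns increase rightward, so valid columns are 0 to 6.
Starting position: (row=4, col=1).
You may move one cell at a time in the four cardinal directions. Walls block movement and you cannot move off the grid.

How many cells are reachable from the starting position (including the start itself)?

BFS flood-fill from (row=4, col=1):
  Distance 0: (row=4, col=1)
  Distance 1: (row=3, col=1), (row=4, col=0), (row=5, col=1)
  Distance 2: (row=2, col=1), (row=3, col=0), (row=5, col=2), (row=6, col=1)
  Distance 3: (row=1, col=1), (row=2, col=2), (row=5, col=3), (row=6, col=2)
  Distance 4: (row=1, col=0), (row=1, col=2), (row=2, col=3), (row=4, col=3), (row=5, col=4), (row=6, col=3)
  Distance 5: (row=0, col=0), (row=1, col=3), (row=2, col=4), (row=3, col=3), (row=4, col=4), (row=5, col=5)
  Distance 6: (row=0, col=3), (row=1, col=4), (row=2, col=5), (row=3, col=4), (row=4, col=5), (row=5, col=6)
  Distance 7: (row=0, col=4), (row=3, col=5), (row=4, col=6), (row=6, col=6)
  Distance 8: (row=0, col=5), (row=3, col=6)
Total reachable: 36 (grid has 36 open cells total)

Answer: Reachable cells: 36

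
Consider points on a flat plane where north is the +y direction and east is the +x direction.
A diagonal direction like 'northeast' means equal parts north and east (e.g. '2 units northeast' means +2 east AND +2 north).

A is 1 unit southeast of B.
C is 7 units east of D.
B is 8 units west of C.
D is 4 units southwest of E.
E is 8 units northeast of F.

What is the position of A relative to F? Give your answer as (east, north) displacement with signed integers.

Place F at the origin (east=0, north=0).
  E is 8 units northeast of F: delta (east=+8, north=+8); E at (east=8, north=8).
  D is 4 units southwest of E: delta (east=-4, north=-4); D at (east=4, north=4).
  C is 7 units east of D: delta (east=+7, north=+0); C at (east=11, north=4).
  B is 8 units west of C: delta (east=-8, north=+0); B at (east=3, north=4).
  A is 1 unit southeast of B: delta (east=+1, north=-1); A at (east=4, north=3).
Therefore A relative to F: (east=4, north=3).

Answer: A is at (east=4, north=3) relative to F.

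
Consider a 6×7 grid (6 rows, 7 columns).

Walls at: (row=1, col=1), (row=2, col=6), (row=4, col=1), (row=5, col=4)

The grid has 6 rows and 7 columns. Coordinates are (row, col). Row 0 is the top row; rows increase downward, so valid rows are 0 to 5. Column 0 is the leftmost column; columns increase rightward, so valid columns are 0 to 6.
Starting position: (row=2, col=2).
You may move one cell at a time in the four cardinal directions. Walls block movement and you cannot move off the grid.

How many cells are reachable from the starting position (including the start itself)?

Answer: Reachable cells: 38

Derivation:
BFS flood-fill from (row=2, col=2):
  Distance 0: (row=2, col=2)
  Distance 1: (row=1, col=2), (row=2, col=1), (row=2, col=3), (row=3, col=2)
  Distance 2: (row=0, col=2), (row=1, col=3), (row=2, col=0), (row=2, col=4), (row=3, col=1), (row=3, col=3), (row=4, col=2)
  Distance 3: (row=0, col=1), (row=0, col=3), (row=1, col=0), (row=1, col=4), (row=2, col=5), (row=3, col=0), (row=3, col=4), (row=4, col=3), (row=5, col=2)
  Distance 4: (row=0, col=0), (row=0, col=4), (row=1, col=5), (row=3, col=5), (row=4, col=0), (row=4, col=4), (row=5, col=1), (row=5, col=3)
  Distance 5: (row=0, col=5), (row=1, col=6), (row=3, col=6), (row=4, col=5), (row=5, col=0)
  Distance 6: (row=0, col=6), (row=4, col=6), (row=5, col=5)
  Distance 7: (row=5, col=6)
Total reachable: 38 (grid has 38 open cells total)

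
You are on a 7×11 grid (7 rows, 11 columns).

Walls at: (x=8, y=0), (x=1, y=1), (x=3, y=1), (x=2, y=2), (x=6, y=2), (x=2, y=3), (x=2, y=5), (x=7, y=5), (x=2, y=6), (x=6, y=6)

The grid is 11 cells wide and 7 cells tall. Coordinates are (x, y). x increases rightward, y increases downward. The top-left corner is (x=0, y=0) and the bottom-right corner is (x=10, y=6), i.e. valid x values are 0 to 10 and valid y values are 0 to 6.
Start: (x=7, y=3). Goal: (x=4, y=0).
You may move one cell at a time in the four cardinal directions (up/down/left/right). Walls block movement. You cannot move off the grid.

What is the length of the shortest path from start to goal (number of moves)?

Answer: Shortest path length: 6

Derivation:
BFS from (x=7, y=3) until reaching (x=4, y=0):
  Distance 0: (x=7, y=3)
  Distance 1: (x=7, y=2), (x=6, y=3), (x=8, y=3), (x=7, y=4)
  Distance 2: (x=7, y=1), (x=8, y=2), (x=5, y=3), (x=9, y=3), (x=6, y=4), (x=8, y=4)
  Distance 3: (x=7, y=0), (x=6, y=1), (x=8, y=1), (x=5, y=2), (x=9, y=2), (x=4, y=3), (x=10, y=3), (x=5, y=4), (x=9, y=4), (x=6, y=5), (x=8, y=5)
  Distance 4: (x=6, y=0), (x=5, y=1), (x=9, y=1), (x=4, y=2), (x=10, y=2), (x=3, y=3), (x=4, y=4), (x=10, y=4), (x=5, y=5), (x=9, y=5), (x=8, y=6)
  Distance 5: (x=5, y=0), (x=9, y=0), (x=4, y=1), (x=10, y=1), (x=3, y=2), (x=3, y=4), (x=4, y=5), (x=10, y=5), (x=5, y=6), (x=7, y=6), (x=9, y=6)
  Distance 6: (x=4, y=0), (x=10, y=0), (x=2, y=4), (x=3, y=5), (x=4, y=6), (x=10, y=6)  <- goal reached here
One shortest path (6 moves): (x=7, y=3) -> (x=6, y=3) -> (x=5, y=3) -> (x=4, y=3) -> (x=4, y=2) -> (x=4, y=1) -> (x=4, y=0)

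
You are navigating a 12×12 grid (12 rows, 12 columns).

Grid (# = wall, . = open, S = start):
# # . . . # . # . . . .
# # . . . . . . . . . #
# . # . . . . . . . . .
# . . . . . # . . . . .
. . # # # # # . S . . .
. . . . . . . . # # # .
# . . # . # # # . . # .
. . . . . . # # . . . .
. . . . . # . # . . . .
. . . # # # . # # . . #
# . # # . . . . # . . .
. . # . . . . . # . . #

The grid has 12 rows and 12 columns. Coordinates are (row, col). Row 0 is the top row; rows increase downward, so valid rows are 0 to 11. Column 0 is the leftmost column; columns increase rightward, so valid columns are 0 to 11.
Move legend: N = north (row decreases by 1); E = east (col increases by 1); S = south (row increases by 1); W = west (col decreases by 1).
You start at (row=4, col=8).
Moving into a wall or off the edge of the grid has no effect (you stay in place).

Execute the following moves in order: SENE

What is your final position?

Answer: Final position: (row=3, col=10)

Derivation:
Start: (row=4, col=8)
  S (south): blocked, stay at (row=4, col=8)
  E (east): (row=4, col=8) -> (row=4, col=9)
  N (north): (row=4, col=9) -> (row=3, col=9)
  E (east): (row=3, col=9) -> (row=3, col=10)
Final: (row=3, col=10)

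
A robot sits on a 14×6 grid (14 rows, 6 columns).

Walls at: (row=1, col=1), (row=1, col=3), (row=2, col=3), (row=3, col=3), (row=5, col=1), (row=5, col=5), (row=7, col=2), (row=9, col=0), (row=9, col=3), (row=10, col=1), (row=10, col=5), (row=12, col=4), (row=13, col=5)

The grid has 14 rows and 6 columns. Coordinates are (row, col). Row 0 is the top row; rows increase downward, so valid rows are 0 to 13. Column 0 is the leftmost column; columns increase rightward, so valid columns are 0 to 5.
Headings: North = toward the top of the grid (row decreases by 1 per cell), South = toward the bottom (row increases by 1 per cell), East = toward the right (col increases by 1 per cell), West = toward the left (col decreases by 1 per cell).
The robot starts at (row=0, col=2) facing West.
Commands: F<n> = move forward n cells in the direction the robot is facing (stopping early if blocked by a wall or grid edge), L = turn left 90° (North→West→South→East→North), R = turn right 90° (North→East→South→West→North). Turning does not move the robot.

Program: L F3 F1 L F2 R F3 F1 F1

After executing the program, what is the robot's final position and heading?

Start: (row=0, col=2), facing West
  L: turn left, now facing South
  F3: move forward 3, now at (row=3, col=2)
  F1: move forward 1, now at (row=4, col=2)
  L: turn left, now facing East
  F2: move forward 2, now at (row=4, col=4)
  R: turn right, now facing South
  F3: move forward 3, now at (row=7, col=4)
  F1: move forward 1, now at (row=8, col=4)
  F1: move forward 1, now at (row=9, col=4)
Final: (row=9, col=4), facing South

Answer: Final position: (row=9, col=4), facing South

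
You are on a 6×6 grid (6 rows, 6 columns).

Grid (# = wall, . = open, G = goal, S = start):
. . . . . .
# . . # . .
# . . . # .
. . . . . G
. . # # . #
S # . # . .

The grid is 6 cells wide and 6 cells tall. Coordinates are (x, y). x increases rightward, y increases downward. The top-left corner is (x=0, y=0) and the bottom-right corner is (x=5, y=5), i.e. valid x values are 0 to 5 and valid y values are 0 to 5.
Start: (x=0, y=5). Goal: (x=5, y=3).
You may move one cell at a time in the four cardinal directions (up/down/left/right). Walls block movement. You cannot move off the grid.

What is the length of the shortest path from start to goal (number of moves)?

Answer: Shortest path length: 7

Derivation:
BFS from (x=0, y=5) until reaching (x=5, y=3):
  Distance 0: (x=0, y=5)
  Distance 1: (x=0, y=4)
  Distance 2: (x=0, y=3), (x=1, y=4)
  Distance 3: (x=1, y=3)
  Distance 4: (x=1, y=2), (x=2, y=3)
  Distance 5: (x=1, y=1), (x=2, y=2), (x=3, y=3)
  Distance 6: (x=1, y=0), (x=2, y=1), (x=3, y=2), (x=4, y=3)
  Distance 7: (x=0, y=0), (x=2, y=0), (x=5, y=3), (x=4, y=4)  <- goal reached here
One shortest path (7 moves): (x=0, y=5) -> (x=0, y=4) -> (x=1, y=4) -> (x=1, y=3) -> (x=2, y=3) -> (x=3, y=3) -> (x=4, y=3) -> (x=5, y=3)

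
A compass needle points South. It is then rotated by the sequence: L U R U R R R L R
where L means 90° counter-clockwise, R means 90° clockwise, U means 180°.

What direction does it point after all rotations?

Start: South
  L (left (90° counter-clockwise)) -> East
  U (U-turn (180°)) -> West
  R (right (90° clockwise)) -> North
  U (U-turn (180°)) -> South
  R (right (90° clockwise)) -> West
  R (right (90° clockwise)) -> North
  R (right (90° clockwise)) -> East
  L (left (90° counter-clockwise)) -> North
  R (right (90° clockwise)) -> East
Final: East

Answer: Final heading: East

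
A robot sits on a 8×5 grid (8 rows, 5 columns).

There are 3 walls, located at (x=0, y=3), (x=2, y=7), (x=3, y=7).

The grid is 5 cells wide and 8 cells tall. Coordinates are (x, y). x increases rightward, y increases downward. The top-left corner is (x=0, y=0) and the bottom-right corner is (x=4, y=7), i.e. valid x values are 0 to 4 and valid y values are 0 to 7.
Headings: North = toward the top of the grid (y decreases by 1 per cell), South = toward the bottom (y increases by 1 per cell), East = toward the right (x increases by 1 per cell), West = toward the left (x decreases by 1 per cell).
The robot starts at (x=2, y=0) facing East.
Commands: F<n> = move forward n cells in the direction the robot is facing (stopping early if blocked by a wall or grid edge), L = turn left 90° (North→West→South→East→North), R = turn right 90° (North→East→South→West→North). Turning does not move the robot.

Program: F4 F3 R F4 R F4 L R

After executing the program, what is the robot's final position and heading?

Start: (x=2, y=0), facing East
  F4: move forward 2/4 (blocked), now at (x=4, y=0)
  F3: move forward 0/3 (blocked), now at (x=4, y=0)
  R: turn right, now facing South
  F4: move forward 4, now at (x=4, y=4)
  R: turn right, now facing West
  F4: move forward 4, now at (x=0, y=4)
  L: turn left, now facing South
  R: turn right, now facing West
Final: (x=0, y=4), facing West

Answer: Final position: (x=0, y=4), facing West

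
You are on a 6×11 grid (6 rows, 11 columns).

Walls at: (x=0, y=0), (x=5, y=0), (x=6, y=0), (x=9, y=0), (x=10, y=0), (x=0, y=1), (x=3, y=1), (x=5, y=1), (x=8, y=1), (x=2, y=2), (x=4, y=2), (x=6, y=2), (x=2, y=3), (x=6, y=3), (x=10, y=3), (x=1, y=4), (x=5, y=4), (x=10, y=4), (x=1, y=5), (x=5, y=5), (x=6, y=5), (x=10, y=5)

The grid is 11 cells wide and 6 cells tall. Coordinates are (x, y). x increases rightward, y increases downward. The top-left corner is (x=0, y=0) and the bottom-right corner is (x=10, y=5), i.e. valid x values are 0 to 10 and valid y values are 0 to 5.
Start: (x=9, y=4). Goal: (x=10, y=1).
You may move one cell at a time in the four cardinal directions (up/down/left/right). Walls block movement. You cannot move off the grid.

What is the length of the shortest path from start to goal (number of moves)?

BFS from (x=9, y=4) until reaching (x=10, y=1):
  Distance 0: (x=9, y=4)
  Distance 1: (x=9, y=3), (x=8, y=4), (x=9, y=5)
  Distance 2: (x=9, y=2), (x=8, y=3), (x=7, y=4), (x=8, y=5)
  Distance 3: (x=9, y=1), (x=8, y=2), (x=10, y=2), (x=7, y=3), (x=6, y=4), (x=7, y=5)
  Distance 4: (x=10, y=1), (x=7, y=2)  <- goal reached here
One shortest path (4 moves): (x=9, y=4) -> (x=9, y=3) -> (x=9, y=2) -> (x=10, y=2) -> (x=10, y=1)

Answer: Shortest path length: 4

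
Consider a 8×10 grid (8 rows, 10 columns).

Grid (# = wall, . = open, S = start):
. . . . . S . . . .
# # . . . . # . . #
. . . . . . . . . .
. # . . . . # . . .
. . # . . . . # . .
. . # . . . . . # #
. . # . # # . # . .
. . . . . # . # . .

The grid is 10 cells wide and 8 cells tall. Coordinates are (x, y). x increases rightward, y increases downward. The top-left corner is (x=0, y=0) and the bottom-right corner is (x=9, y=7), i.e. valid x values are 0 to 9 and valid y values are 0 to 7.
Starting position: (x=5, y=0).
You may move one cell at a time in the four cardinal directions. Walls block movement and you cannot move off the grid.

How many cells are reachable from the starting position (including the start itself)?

BFS flood-fill from (x=5, y=0):
  Distance 0: (x=5, y=0)
  Distance 1: (x=4, y=0), (x=6, y=0), (x=5, y=1)
  Distance 2: (x=3, y=0), (x=7, y=0), (x=4, y=1), (x=5, y=2)
  Distance 3: (x=2, y=0), (x=8, y=0), (x=3, y=1), (x=7, y=1), (x=4, y=2), (x=6, y=2), (x=5, y=3)
  Distance 4: (x=1, y=0), (x=9, y=0), (x=2, y=1), (x=8, y=1), (x=3, y=2), (x=7, y=2), (x=4, y=3), (x=5, y=4)
  Distance 5: (x=0, y=0), (x=2, y=2), (x=8, y=2), (x=3, y=3), (x=7, y=3), (x=4, y=4), (x=6, y=4), (x=5, y=5)
  Distance 6: (x=1, y=2), (x=9, y=2), (x=2, y=3), (x=8, y=3), (x=3, y=4), (x=4, y=5), (x=6, y=5)
  Distance 7: (x=0, y=2), (x=9, y=3), (x=8, y=4), (x=3, y=5), (x=7, y=5), (x=6, y=6)
  Distance 8: (x=0, y=3), (x=9, y=4), (x=3, y=6), (x=6, y=7)
  Distance 9: (x=0, y=4), (x=3, y=7)
  Distance 10: (x=1, y=4), (x=0, y=5), (x=2, y=7), (x=4, y=7)
  Distance 11: (x=1, y=5), (x=0, y=6), (x=1, y=7)
  Distance 12: (x=1, y=6), (x=0, y=7)
Total reachable: 59 (grid has 63 open cells total)

Answer: Reachable cells: 59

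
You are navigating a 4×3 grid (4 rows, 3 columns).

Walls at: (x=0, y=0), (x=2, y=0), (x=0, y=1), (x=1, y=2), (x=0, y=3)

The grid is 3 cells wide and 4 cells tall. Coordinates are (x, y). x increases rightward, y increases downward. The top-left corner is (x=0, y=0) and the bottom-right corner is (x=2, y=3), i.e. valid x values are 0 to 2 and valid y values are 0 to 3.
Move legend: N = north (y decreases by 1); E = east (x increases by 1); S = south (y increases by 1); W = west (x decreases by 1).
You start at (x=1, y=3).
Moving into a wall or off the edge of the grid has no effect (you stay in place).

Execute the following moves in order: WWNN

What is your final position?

Start: (x=1, y=3)
  W (west): blocked, stay at (x=1, y=3)
  W (west): blocked, stay at (x=1, y=3)
  N (north): blocked, stay at (x=1, y=3)
  N (north): blocked, stay at (x=1, y=3)
Final: (x=1, y=3)

Answer: Final position: (x=1, y=3)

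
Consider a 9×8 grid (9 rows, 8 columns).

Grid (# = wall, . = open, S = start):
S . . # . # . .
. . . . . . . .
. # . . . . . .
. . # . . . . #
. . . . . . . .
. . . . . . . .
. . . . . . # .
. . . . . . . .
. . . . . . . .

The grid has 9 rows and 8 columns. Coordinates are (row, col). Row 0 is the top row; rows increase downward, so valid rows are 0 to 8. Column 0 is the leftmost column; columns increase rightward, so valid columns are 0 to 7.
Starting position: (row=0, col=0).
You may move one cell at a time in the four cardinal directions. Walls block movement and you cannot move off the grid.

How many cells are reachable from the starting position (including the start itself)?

BFS flood-fill from (row=0, col=0):
  Distance 0: (row=0, col=0)
  Distance 1: (row=0, col=1), (row=1, col=0)
  Distance 2: (row=0, col=2), (row=1, col=1), (row=2, col=0)
  Distance 3: (row=1, col=2), (row=3, col=0)
  Distance 4: (row=1, col=3), (row=2, col=2), (row=3, col=1), (row=4, col=0)
  Distance 5: (row=1, col=4), (row=2, col=3), (row=4, col=1), (row=5, col=0)
  Distance 6: (row=0, col=4), (row=1, col=5), (row=2, col=4), (row=3, col=3), (row=4, col=2), (row=5, col=1), (row=6, col=0)
  Distance 7: (row=1, col=6), (row=2, col=5), (row=3, col=4), (row=4, col=3), (row=5, col=2), (row=6, col=1), (row=7, col=0)
  Distance 8: (row=0, col=6), (row=1, col=7), (row=2, col=6), (row=3, col=5), (row=4, col=4), (row=5, col=3), (row=6, col=2), (row=7, col=1), (row=8, col=0)
  Distance 9: (row=0, col=7), (row=2, col=7), (row=3, col=6), (row=4, col=5), (row=5, col=4), (row=6, col=3), (row=7, col=2), (row=8, col=1)
  Distance 10: (row=4, col=6), (row=5, col=5), (row=6, col=4), (row=7, col=3), (row=8, col=2)
  Distance 11: (row=4, col=7), (row=5, col=6), (row=6, col=5), (row=7, col=4), (row=8, col=3)
  Distance 12: (row=5, col=7), (row=7, col=5), (row=8, col=4)
  Distance 13: (row=6, col=7), (row=7, col=6), (row=8, col=5)
  Distance 14: (row=7, col=7), (row=8, col=6)
  Distance 15: (row=8, col=7)
Total reachable: 66 (grid has 66 open cells total)

Answer: Reachable cells: 66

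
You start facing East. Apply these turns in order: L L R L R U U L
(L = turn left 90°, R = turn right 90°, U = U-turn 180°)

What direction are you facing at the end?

Answer: Final heading: West

Derivation:
Start: East
  L (left (90° counter-clockwise)) -> North
  L (left (90° counter-clockwise)) -> West
  R (right (90° clockwise)) -> North
  L (left (90° counter-clockwise)) -> West
  R (right (90° clockwise)) -> North
  U (U-turn (180°)) -> South
  U (U-turn (180°)) -> North
  L (left (90° counter-clockwise)) -> West
Final: West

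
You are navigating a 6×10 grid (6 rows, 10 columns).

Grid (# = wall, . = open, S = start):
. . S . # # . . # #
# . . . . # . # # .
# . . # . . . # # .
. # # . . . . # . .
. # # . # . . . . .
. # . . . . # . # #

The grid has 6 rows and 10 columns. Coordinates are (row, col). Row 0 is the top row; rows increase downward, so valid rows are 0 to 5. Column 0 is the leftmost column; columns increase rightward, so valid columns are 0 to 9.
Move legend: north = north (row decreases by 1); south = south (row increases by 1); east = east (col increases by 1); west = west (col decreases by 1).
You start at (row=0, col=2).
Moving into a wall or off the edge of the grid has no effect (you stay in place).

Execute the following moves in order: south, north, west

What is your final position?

Start: (row=0, col=2)
  south (south): (row=0, col=2) -> (row=1, col=2)
  north (north): (row=1, col=2) -> (row=0, col=2)
  west (west): (row=0, col=2) -> (row=0, col=1)
Final: (row=0, col=1)

Answer: Final position: (row=0, col=1)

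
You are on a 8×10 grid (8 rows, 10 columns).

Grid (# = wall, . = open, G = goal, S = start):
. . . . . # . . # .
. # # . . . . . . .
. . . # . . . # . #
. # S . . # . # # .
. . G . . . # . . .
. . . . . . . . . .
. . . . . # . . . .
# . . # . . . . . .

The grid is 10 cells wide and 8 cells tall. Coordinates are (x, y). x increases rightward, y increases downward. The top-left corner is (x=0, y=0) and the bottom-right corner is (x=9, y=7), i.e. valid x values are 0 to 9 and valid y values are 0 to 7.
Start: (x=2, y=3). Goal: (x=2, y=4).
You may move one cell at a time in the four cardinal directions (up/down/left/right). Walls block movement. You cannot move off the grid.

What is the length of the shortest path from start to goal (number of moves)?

BFS from (x=2, y=3) until reaching (x=2, y=4):
  Distance 0: (x=2, y=3)
  Distance 1: (x=2, y=2), (x=3, y=3), (x=2, y=4)  <- goal reached here
One shortest path (1 moves): (x=2, y=3) -> (x=2, y=4)

Answer: Shortest path length: 1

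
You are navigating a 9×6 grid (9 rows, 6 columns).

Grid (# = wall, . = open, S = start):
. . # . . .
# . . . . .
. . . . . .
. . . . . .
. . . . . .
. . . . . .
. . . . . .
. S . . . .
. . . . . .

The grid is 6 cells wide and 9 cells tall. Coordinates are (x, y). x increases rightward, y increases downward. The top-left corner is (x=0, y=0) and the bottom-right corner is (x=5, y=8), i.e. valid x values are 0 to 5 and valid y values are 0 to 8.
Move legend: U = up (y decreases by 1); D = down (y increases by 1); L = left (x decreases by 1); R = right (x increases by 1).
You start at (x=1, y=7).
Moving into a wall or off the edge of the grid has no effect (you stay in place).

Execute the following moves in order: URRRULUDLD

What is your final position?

Answer: Final position: (x=2, y=6)

Derivation:
Start: (x=1, y=7)
  U (up): (x=1, y=7) -> (x=1, y=6)
  R (right): (x=1, y=6) -> (x=2, y=6)
  R (right): (x=2, y=6) -> (x=3, y=6)
  R (right): (x=3, y=6) -> (x=4, y=6)
  U (up): (x=4, y=6) -> (x=4, y=5)
  L (left): (x=4, y=5) -> (x=3, y=5)
  U (up): (x=3, y=5) -> (x=3, y=4)
  D (down): (x=3, y=4) -> (x=3, y=5)
  L (left): (x=3, y=5) -> (x=2, y=5)
  D (down): (x=2, y=5) -> (x=2, y=6)
Final: (x=2, y=6)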